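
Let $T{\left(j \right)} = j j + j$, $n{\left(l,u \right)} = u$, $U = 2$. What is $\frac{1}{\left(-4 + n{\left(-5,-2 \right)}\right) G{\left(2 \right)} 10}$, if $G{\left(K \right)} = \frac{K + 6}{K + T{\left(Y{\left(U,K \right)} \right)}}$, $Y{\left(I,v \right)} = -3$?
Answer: $- \frac{1}{60} \approx -0.016667$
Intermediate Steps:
$T{\left(j \right)} = j + j^{2}$ ($T{\left(j \right)} = j^{2} + j = j + j^{2}$)
$G{\left(K \right)} = 1$ ($G{\left(K \right)} = \frac{K + 6}{K - 3 \left(1 - 3\right)} = \frac{6 + K}{K - -6} = \frac{6 + K}{K + 6} = \frac{6 + K}{6 + K} = 1$)
$\frac{1}{\left(-4 + n{\left(-5,-2 \right)}\right) G{\left(2 \right)} 10} = \frac{1}{\left(-4 - 2\right) 1 \cdot 10} = \frac{1}{\left(-6\right) 1 \cdot 10} = \frac{1}{\left(-6\right) 10} = \frac{1}{-60} = - \frac{1}{60}$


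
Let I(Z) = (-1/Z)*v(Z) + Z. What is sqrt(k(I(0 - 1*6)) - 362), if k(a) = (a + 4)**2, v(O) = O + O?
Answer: I*sqrt(346) ≈ 18.601*I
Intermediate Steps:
v(O) = 2*O
I(Z) = -2 + Z (I(Z) = (-1/Z)*(2*Z) + Z = -2 + Z)
k(a) = (4 + a)**2
sqrt(k(I(0 - 1*6)) - 362) = sqrt((4 + (-2 + (0 - 1*6)))**2 - 362) = sqrt((4 + (-2 + (0 - 6)))**2 - 362) = sqrt((4 + (-2 - 6))**2 - 362) = sqrt((4 - 8)**2 - 362) = sqrt((-4)**2 - 362) = sqrt(16 - 362) = sqrt(-346) = I*sqrt(346)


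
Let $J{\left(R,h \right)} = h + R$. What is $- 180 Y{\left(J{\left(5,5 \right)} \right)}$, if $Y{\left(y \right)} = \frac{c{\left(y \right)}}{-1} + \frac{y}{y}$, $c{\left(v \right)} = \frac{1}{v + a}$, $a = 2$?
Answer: $-165$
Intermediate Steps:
$J{\left(R,h \right)} = R + h$
$c{\left(v \right)} = \frac{1}{2 + v}$ ($c{\left(v \right)} = \frac{1}{v + 2} = \frac{1}{2 + v}$)
$Y{\left(y \right)} = 1 - \frac{1}{2 + y}$ ($Y{\left(y \right)} = \frac{1}{\left(2 + y\right) \left(-1\right)} + \frac{y}{y} = \frac{1}{2 + y} \left(-1\right) + 1 = - \frac{1}{2 + y} + 1 = 1 - \frac{1}{2 + y}$)
$- 180 Y{\left(J{\left(5,5 \right)} \right)} = - 180 \frac{1 + \left(5 + 5\right)}{2 + \left(5 + 5\right)} = - 180 \frac{1 + 10}{2 + 10} = - 180 \cdot \frac{1}{12} \cdot 11 = \left(-180\right) \frac{11}{12} = -165$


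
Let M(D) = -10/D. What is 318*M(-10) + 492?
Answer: 810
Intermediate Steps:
318*M(-10) + 492 = 318*(-10/(-10)) + 492 = 318*(-10*(-⅒)) + 492 = 318*1 + 492 = 318 + 492 = 810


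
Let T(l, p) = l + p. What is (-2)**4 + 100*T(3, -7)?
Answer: -384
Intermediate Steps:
(-2)**4 + 100*T(3, -7) = (-2)**4 + 100*(3 - 7) = 16 + 100*(-4) = 16 - 400 = -384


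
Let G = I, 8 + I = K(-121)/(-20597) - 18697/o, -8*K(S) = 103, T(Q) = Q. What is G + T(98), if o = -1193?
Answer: 20772938871/196577768 ≈ 105.67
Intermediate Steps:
K(S) = -103/8 (K(S) = -⅛*103 = -103/8)
I = 1508317607/196577768 (I = -8 + (-103/8/(-20597) - 18697/(-1193)) = -8 + (-103/8*(-1/20597) - 18697*(-1/1193)) = -8 + (103/164776 + 18697/1193) = -8 + 3080939751/196577768 = 1508317607/196577768 ≈ 7.6729)
G = 1508317607/196577768 ≈ 7.6729
G + T(98) = 1508317607/196577768 + 98 = 20772938871/196577768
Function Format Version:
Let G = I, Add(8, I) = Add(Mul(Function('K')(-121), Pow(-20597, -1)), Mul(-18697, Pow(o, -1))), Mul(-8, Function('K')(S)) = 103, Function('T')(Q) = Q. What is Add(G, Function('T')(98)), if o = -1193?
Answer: Rational(20772938871, 196577768) ≈ 105.67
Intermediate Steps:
Function('K')(S) = Rational(-103, 8) (Function('K')(S) = Mul(Rational(-1, 8), 103) = Rational(-103, 8))
I = Rational(1508317607, 196577768) (I = Add(-8, Add(Mul(Rational(-103, 8), Pow(-20597, -1)), Mul(-18697, Pow(-1193, -1)))) = Add(-8, Add(Mul(Rational(-103, 8), Rational(-1, 20597)), Mul(-18697, Rational(-1, 1193)))) = Add(-8, Add(Rational(103, 164776), Rational(18697, 1193))) = Add(-8, Rational(3080939751, 196577768)) = Rational(1508317607, 196577768) ≈ 7.6729)
G = Rational(1508317607, 196577768) ≈ 7.6729
Add(G, Function('T')(98)) = Add(Rational(1508317607, 196577768), 98) = Rational(20772938871, 196577768)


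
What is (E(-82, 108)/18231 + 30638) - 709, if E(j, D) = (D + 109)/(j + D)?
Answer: 14186525791/474006 ≈ 29929.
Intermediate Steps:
E(j, D) = (109 + D)/(D + j)
(E(-82, 108)/18231 + 30638) - 709 = (((109 + 108)/(108 - 82))/18231 + 30638) - 709 = ((217/26)*(1/18231) + 30638) - 709 = (217/474006 + 30638) - 709 = 14522596045/474006 - 709 = 14186525791/474006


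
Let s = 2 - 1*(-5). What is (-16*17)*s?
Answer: -1904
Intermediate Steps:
s = 7 (s = 2 + 5 = 7)
(-16*17)*s = -16*17*7 = -272*7 = -1904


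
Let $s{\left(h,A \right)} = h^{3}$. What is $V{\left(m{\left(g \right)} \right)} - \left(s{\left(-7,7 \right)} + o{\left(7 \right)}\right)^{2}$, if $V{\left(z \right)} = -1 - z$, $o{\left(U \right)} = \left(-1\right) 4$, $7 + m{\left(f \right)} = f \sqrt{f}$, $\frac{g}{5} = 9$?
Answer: $-120403 - 135 \sqrt{5} \approx -1.207 \cdot 10^{5}$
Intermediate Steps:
$g = 45$ ($g = 5 \cdot 9 = 45$)
$m{\left(f \right)} = -7 + f^{\frac{3}{2}}$ ($m{\left(f \right)} = -7 + f \sqrt{f} = -7 + f^{\frac{3}{2}}$)
$o{\left(U \right)} = -4$
$V{\left(m{\left(g \right)} \right)} - \left(s{\left(-7,7 \right)} + o{\left(7 \right)}\right)^{2} = \left(-1 - \left(-7 + 45^{\frac{3}{2}}\right)\right) - \left(\left(-7\right)^{3} - 4\right)^{2} = \left(-1 - \left(-7 + 135 \sqrt{5}\right)\right) - \left(-343 - 4\right)^{2} = \left(-1 + \left(7 - 135 \sqrt{5}\right)\right) - \left(-347\right)^{2} = \left(6 - 135 \sqrt{5}\right) - 120409 = -120403 - 135 \sqrt{5}$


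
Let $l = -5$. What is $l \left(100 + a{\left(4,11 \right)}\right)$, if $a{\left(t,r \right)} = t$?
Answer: $-520$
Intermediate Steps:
$l \left(100 + a{\left(4,11 \right)}\right) = - 5 \left(100 + 4\right) = \left(-5\right) 104 = -520$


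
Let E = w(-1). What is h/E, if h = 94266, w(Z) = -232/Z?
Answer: 47133/116 ≈ 406.32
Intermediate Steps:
E = 232 (E = -232/(-1) = -232*(-1) = 232)
h/E = 94266/232 = 94266*(1/232) = 47133/116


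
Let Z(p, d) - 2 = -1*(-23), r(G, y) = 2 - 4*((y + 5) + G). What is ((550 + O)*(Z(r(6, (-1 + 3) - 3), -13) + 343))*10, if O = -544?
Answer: 22080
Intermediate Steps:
r(G, y) = -18 - 4*G - 4*y (r(G, y) = 2 - 4*((5 + y) + G) = 2 - 4*(5 + G + y) = 2 + (-20 - 4*G - 4*y) = -18 - 4*G - 4*y)
Z(p, d) = 25 (Z(p, d) = 2 - 1*(-23) = 2 + 23 = 25)
((550 + O)*(Z(r(6, (-1 + 3) - 3), -13) + 343))*10 = ((550 - 544)*(25 + 343))*10 = (6*368)*10 = 2208*10 = 22080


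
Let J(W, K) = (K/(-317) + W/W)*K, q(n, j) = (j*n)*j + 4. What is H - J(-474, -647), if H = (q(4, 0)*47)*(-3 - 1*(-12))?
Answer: 1160072/317 ≈ 3659.5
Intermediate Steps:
q(n, j) = 4 + n*j**2 (q(n, j) = n*j**2 + 4 = 4 + n*j**2)
J(W, K) = K*(1 - K/317) (J(W, K) = (K*(-1/317) + 1)*K = (-K/317 + 1)*K = (1 - K/317)*K = K*(1 - K/317))
H = 1692 (H = ((4 + 4*0**2)*47)*(-3 - 1*(-12)) = ((4 + 4*0)*47)*(-3 + 12) = ((4 + 0)*47)*9 = (4*47)*9 = 188*9 = 1692)
H - J(-474, -647) = 1692 - (-647)*(317 - 1*(-647))/317 = 1692 - (-647)*(317 + 647)/317 = 1692 - (-647)*964/317 = 1692 - 1*(-623708/317) = 1692 + 623708/317 = 1160072/317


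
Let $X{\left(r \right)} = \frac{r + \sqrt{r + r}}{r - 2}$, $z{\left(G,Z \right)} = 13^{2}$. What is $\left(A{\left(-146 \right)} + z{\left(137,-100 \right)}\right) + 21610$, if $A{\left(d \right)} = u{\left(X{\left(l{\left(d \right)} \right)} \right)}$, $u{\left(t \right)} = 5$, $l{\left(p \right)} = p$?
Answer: $21784$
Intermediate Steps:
$z{\left(G,Z \right)} = 169$
$X{\left(r \right)} = \frac{r + \sqrt{2} \sqrt{r}}{-2 + r}$ ($X{\left(r \right)} = \frac{r + \sqrt{2 r}}{-2 + r} = \frac{r + \sqrt{2} \sqrt{r}}{-2 + r}$)
$A{\left(d \right)} = 5$
$\left(A{\left(-146 \right)} + z{\left(137,-100 \right)}\right) + 21610 = \left(5 + 169\right) + 21610 = 174 + 21610 = 21784$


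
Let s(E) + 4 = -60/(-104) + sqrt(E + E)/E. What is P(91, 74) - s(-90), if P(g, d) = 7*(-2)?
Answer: -275/26 + I*sqrt(5)/15 ≈ -10.577 + 0.14907*I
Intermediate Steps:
P(g, d) = -14
s(E) = -89/26 + sqrt(2)/sqrt(E) (s(E) = -4 + (-60/(-104) + sqrt(E + E)/E) = -4 + (-60*(-1/104) + sqrt(2*E)/E) = -4 + (15/26 + (sqrt(2)*sqrt(E))/E) = -4 + (15/26 + sqrt(2)/sqrt(E)) = -89/26 + sqrt(2)/sqrt(E))
P(91, 74) - s(-90) = -14 - (-89/26 + sqrt(2)/sqrt(-90)) = -14 - (-89/26 + sqrt(2)*(-I*sqrt(10)/30)) = -14 - (-89/26 - I*sqrt(5)/15) = -14 + (89/26 + I*sqrt(5)/15) = -275/26 + I*sqrt(5)/15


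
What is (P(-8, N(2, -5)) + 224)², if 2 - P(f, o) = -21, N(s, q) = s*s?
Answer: 61009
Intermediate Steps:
N(s, q) = s²
P(f, o) = 23 (P(f, o) = 2 - 1*(-21) = 2 + 21 = 23)
(P(-8, N(2, -5)) + 224)² = (23 + 224)² = 247² = 61009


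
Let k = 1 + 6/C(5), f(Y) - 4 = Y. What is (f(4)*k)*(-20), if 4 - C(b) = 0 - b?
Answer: -800/3 ≈ -266.67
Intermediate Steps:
f(Y) = 4 + Y
C(b) = 4 + b (C(b) = 4 - (0 - b) = 4 - (-1)*b = 4 + b)
k = 5/3 (k = 1 + 6/(4 + 5) = 1 + 6/9 = 1 + 6*(⅑) = 1 + ⅔ = 5/3 ≈ 1.6667)
(f(4)*k)*(-20) = ((4 + 4)*(5/3))*(-20) = (8*(5/3))*(-20) = (40/3)*(-20) = -800/3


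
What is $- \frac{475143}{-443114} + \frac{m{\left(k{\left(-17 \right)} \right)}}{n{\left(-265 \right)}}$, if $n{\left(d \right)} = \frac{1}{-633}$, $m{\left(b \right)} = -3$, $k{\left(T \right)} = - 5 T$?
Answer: $\frac{841948629}{443114} \approx 1900.1$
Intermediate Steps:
$n{\left(d \right)} = - \frac{1}{633}$
$- \frac{475143}{-443114} + \frac{m{\left(k{\left(-17 \right)} \right)}}{n{\left(-265 \right)}} = - \frac{475143}{-443114} - \frac{3}{- \frac{1}{633}} = \left(-475143\right) \left(- \frac{1}{443114}\right) - -1899 = \frac{475143}{443114} + 1899 = \frac{841948629}{443114}$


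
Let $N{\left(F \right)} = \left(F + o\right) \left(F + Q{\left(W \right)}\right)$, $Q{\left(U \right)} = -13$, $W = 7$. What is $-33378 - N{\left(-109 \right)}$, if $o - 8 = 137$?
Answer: $-28986$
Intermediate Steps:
$o = 145$ ($o = 8 + 137 = 145$)
$N{\left(F \right)} = \left(-13 + F\right) \left(145 + F\right)$ ($N{\left(F \right)} = \left(F + 145\right) \left(F - 13\right) = \left(145 + F\right) \left(-13 + F\right) = \left(-13 + F\right) \left(145 + F\right)$)
$-33378 - N{\left(-109 \right)} = -33378 - \left(-1885 + \left(-109\right)^{2} + 132 \left(-109\right)\right) = -33378 - \left(-1885 + 11881 - 14388\right) = -33378 - -4392 = -33378 + 4392 = -28986$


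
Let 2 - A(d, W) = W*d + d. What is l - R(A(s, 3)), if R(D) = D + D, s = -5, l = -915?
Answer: -959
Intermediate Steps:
A(d, W) = 2 - d - W*d (A(d, W) = 2 - (W*d + d) = 2 - (d + W*d) = 2 + (-d - W*d) = 2 - d - W*d)
R(D) = 2*D
l - R(A(s, 3)) = -915 - 2*(2 - 1*(-5) - 1*3*(-5)) = -915 - 2*(2 + 5 + 15) = -915 - 2*22 = -915 - 1*44 = -915 - 44 = -959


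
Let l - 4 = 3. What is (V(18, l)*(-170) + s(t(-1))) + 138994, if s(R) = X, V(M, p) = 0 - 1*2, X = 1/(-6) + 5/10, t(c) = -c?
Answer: 418003/3 ≈ 1.3933e+5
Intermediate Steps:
l = 7 (l = 4 + 3 = 7)
X = ⅓ (X = 1*(-⅙) + 5*(⅒) = -⅙ + ½ = ⅓ ≈ 0.33333)
V(M, p) = -2 (V(M, p) = 0 - 2 = -2)
s(R) = ⅓
(V(18, l)*(-170) + s(t(-1))) + 138994 = (-2*(-170) + ⅓) + 138994 = (340 + ⅓) + 138994 = 1021/3 + 138994 = 418003/3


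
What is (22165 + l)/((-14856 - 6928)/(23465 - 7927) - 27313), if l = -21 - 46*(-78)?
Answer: -199911908/212205589 ≈ -0.94207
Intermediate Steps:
l = 3567 (l = -21 + 3588 = 3567)
(22165 + l)/((-14856 - 6928)/(23465 - 7927) - 27313) = (22165 + 3567)/((-14856 - 6928)/(23465 - 7927) - 27313) = 25732/(-21784/15538 - 27313) = 25732/(-21784*1/15538 - 27313) = 25732/(-10892/7769 - 27313) = 25732/(-212205589/7769) = 25732*(-7769/212205589) = -199911908/212205589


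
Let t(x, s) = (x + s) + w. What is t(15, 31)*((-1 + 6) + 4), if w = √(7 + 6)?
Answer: 414 + 9*√13 ≈ 446.45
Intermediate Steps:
w = √13 ≈ 3.6056
t(x, s) = s + x + √13 (t(x, s) = (x + s) + √13 = (s + x) + √13 = s + x + √13)
t(15, 31)*((-1 + 6) + 4) = (31 + 15 + √13)*((-1 + 6) + 4) = (46 + √13)*(5 + 4) = (46 + √13)*9 = 414 + 9*√13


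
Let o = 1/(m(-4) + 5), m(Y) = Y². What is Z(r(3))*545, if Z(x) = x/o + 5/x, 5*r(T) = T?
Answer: 34226/3 ≈ 11409.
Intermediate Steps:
r(T) = T/5
o = 1/21 (o = 1/((-4)² + 5) = 1/(16 + 5) = 1/21 ≈ 0.047619)
Z(x) = 5/x + 21*x (Z(x) = x/(1/21) + 5/x = x*21 + 5/x = 21*x + 5/x = 5/x + 21*x)
Z(r(3))*545 = (5/(((⅕)*3)) + 21*((⅕)*3))*545 = (5/(⅗) + 21*(⅗))*545 = (5*(5/3) + 63/5)*545 = (25/3 + 63/5)*545 = (314/15)*545 = 34226/3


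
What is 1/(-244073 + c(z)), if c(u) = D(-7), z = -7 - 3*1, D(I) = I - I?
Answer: -1/244073 ≈ -4.0971e-6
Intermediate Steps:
D(I) = 0
z = -10 (z = -7 - 3 = -10)
c(u) = 0
1/(-244073 + c(z)) = 1/(-244073 + 0) = 1/(-244073) = -1/244073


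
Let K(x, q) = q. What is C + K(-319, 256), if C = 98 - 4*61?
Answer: 110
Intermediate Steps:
C = -146 (C = 98 - 244 = -146)
C + K(-319, 256) = -146 + 256 = 110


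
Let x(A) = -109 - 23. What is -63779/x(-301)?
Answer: 63779/132 ≈ 483.17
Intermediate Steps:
x(A) = -132
-63779/x(-301) = -63779/(-132) = -63779*(-1/132) = 63779/132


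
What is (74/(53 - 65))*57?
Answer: -703/2 ≈ -351.50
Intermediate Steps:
(74/(53 - 65))*57 = (74/(-12))*57 = (74*(-1/12))*57 = -37/6*57 = -703/2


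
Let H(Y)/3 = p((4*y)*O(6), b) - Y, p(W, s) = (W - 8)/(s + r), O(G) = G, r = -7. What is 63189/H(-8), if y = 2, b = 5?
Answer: -7021/4 ≈ -1755.3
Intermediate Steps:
p(W, s) = (-8 + W)/(-7 + s) (p(W, s) = (W - 8)/(s - 7) = (-8 + W)/(-7 + s))
H(Y) = -60 - 3*Y (H(Y) = 3*((-8 + (4*2)*6)/(-7 + 5) - Y) = 3*((-8 + 8*6)/(-2) - Y) = 3*(-(-8 + 48)/2 - Y) = 3*(-½*40 - Y) = 3*(-20 - Y) = -60 - 3*Y)
63189/H(-8) = 63189/(-60 - 3*(-8)) = 63189/(-60 + 24) = 63189/(-36) = 63189*(-1/36) = -7021/4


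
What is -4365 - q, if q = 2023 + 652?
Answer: -7040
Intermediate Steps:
q = 2675
-4365 - q = -4365 - 1*2675 = -4365 - 2675 = -7040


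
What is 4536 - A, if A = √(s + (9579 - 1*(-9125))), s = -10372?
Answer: 4536 - 2*√2083 ≈ 4444.7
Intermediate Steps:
A = 2*√2083 (A = √(-10372 + (9579 - 1*(-9125))) = √(-10372 + (9579 + 9125)) = √(-10372 + 18704) = √8332 = 2*√2083 ≈ 91.280)
4536 - A = 4536 - 2*√2083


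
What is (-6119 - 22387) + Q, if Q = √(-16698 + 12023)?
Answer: -28506 + 5*I*√187 ≈ -28506.0 + 68.374*I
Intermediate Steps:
Q = 5*I*√187 (Q = √(-4675) = 5*I*√187 ≈ 68.374*I)
(-6119 - 22387) + Q = (-6119 - 22387) + 5*I*√187 = -28506 + 5*I*√187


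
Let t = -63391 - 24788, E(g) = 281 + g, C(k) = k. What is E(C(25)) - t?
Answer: 88485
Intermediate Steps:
t = -88179
E(C(25)) - t = (281 + 25) - 1*(-88179) = 306 + 88179 = 88485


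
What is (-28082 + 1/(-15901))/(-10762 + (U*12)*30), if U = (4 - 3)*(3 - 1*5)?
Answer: 446531883/182575282 ≈ 2.4457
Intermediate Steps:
U = -2 (U = 1*(3 - 5) = 1*(-2) = -2)
(-28082 + 1/(-15901))/(-10762 + (U*12)*30) = (-28082 + 1/(-15901))/(-10762 - 2*12*30) = (-28082 - 1/15901)/(-10762 - 24*30) = -446531883/(15901*(-10762 - 720)) = -446531883/15901/(-11482) = -446531883/15901*(-1/11482) = 446531883/182575282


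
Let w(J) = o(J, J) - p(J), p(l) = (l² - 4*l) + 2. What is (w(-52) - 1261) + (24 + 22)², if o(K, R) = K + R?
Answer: -2163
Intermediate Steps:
p(l) = 2 + l² - 4*l
w(J) = -2 - J² + 6*J (w(J) = (J + J) - (2 + J² - 4*J) = 2*J + (-2 - J² + 4*J) = -2 - J² + 6*J)
(w(-52) - 1261) + (24 + 22)² = ((-2 - 1*(-52)² + 6*(-52)) - 1261) + (24 + 22)² = ((-2 - 1*2704 - 312) - 1261) + 46² = ((-2 - 2704 - 312) - 1261) + 2116 = (-3018 - 1261) + 2116 = -4279 + 2116 = -2163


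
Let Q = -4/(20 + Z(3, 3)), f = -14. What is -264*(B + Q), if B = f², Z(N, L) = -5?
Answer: -258368/5 ≈ -51674.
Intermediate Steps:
B = 196 (B = (-14)² = 196)
Q = -4/15 (Q = -4/(20 - 5) = -4/15 ≈ -0.26667)
-264*(B + Q) = -264*(196 - 4/15) = -264*2936/15 = -258368/5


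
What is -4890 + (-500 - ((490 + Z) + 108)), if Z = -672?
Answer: -5316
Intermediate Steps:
-4890 + (-500 - ((490 + Z) + 108)) = -4890 + (-500 - ((490 - 672) + 108)) = -4890 + (-500 - (-182 + 108)) = -4890 + (-500 - 1*(-74)) = -4890 + (-500 + 74) = -4890 - 426 = -5316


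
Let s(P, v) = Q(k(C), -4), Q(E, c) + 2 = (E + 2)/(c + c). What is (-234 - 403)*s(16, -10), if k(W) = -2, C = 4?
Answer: 1274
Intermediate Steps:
Q(E, c) = -2 + (2 + E)/(2*c) (Q(E, c) = -2 + (E + 2)/(c + c) = -2 + (2 + E)/((2*c)) = -2 + (2 + E)*(1/(2*c)) = -2 + (2 + E)/(2*c))
s(P, v) = -2 (s(P, v) = (½)*(2 - 2 - 4*(-4))/(-4) = (½)*(-¼)*(2 - 2 + 16) = (½)*(-¼)*16 = -2)
(-234 - 403)*s(16, -10) = (-234 - 403)*(-2) = -637*(-2) = 1274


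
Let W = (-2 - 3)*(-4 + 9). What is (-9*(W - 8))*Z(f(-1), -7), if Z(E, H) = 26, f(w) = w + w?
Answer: 7722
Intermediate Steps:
f(w) = 2*w
W = -25 (W = -5*5 = -25)
(-9*(W - 8))*Z(f(-1), -7) = -9*(-25 - 8)*26 = -9*(-33)*26 = 297*26 = 7722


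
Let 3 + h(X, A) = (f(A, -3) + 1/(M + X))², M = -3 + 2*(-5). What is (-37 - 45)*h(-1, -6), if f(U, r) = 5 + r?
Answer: -5781/98 ≈ -58.990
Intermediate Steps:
M = -13 (M = -3 - 10 = -13)
h(X, A) = -3 + (2 + 1/(-13 + X))² (h(X, A) = -3 + ((5 - 3) + 1/(-13 + X))² = -3 + (2 + 1/(-13 + X))²)
(-37 - 45)*h(-1, -6) = (-37 - 45)*((118 + (-1)² - 22*(-1))/(169 + (-1)² - 26*(-1))) = -82*(118 + 1 + 22)/(169 + 1 + 26) = -82*141/196 = -5781/98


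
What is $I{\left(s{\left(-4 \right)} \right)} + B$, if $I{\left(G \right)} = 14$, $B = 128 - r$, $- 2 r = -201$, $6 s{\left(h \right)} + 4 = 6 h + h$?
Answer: $\frac{83}{2} \approx 41.5$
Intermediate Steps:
$s{\left(h \right)} = - \frac{2}{3} + \frac{7 h}{6}$ ($s{\left(h \right)} = - \frac{2}{3} + \frac{6 h + h}{6} = - \frac{2}{3} + \frac{7 h}{6}$)
$r = \frac{201}{2}$ ($r = \left(- \frac{1}{2}\right) \left(-201\right) = \frac{201}{2} \approx 100.5$)
$B = \frac{55}{2}$ ($B = 128 - \frac{201}{2} = \frac{55}{2} \approx 27.5$)
$I{\left(s{\left(-4 \right)} \right)} + B = 14 + \frac{55}{2} = \frac{83}{2}$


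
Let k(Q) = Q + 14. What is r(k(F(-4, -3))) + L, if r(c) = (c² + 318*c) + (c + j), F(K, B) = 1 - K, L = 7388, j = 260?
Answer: 14070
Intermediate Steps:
k(Q) = 14 + Q
r(c) = 260 + c² + 319*c (r(c) = (c² + 318*c) + (c + 260) = (c² + 318*c) + (260 + c) = 260 + c² + 319*c)
r(k(F(-4, -3))) + L = (260 + (14 + (1 - 1*(-4)))² + 319*(14 + (1 - 1*(-4)))) + 7388 = (260 + (14 + (1 + 4))² + 319*(14 + (1 + 4))) + 7388 = (260 + (14 + 5)² + 319*(14 + 5)) + 7388 = (260 + 19² + 319*19) + 7388 = (260 + 361 + 6061) + 7388 = 6682 + 7388 = 14070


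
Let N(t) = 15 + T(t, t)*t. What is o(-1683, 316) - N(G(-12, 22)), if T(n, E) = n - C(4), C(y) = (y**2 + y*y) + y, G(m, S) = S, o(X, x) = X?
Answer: -1390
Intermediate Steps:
C(y) = y + 2*y**2 (C(y) = (y**2 + y**2) + y = 2*y**2 + y = y + 2*y**2)
T(n, E) = -36 + n (T(n, E) = n - 4*(1 + 2*4) = n - 4*(1 + 8) = n - 4*9 = n - 1*36 = n - 36 = -36 + n)
N(t) = 15 + t*(-36 + t) (N(t) = 15 + (-36 + t)*t = 15 + t*(-36 + t))
o(-1683, 316) - N(G(-12, 22)) = -1683 - (15 + 22*(-36 + 22)) = -1683 - (15 + 22*(-14)) = -1683 - (15 - 308) = -1683 - 1*(-293) = -1683 + 293 = -1390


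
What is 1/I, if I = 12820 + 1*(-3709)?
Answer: 1/9111 ≈ 0.00010976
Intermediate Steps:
I = 9111 (I = 12820 - 3709 = 9111)
1/I = 1/9111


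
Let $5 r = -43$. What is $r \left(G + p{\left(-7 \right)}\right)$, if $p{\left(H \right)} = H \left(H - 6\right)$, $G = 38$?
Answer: $- \frac{5547}{5} \approx -1109.4$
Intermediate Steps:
$r = - \frac{43}{5}$ ($r = \frac{1}{5} \left(-43\right) = - \frac{43}{5} \approx -8.6$)
$p{\left(H \right)} = H \left(-6 + H\right)$
$r \left(G + p{\left(-7 \right)}\right) = - \frac{43 \left(38 - 7 \left(-6 - 7\right)\right)}{5} = - \frac{43 \left(38 - -91\right)}{5} = - \frac{43 \left(38 + 91\right)}{5} = \left(- \frac{43}{5}\right) 129 = - \frac{5547}{5}$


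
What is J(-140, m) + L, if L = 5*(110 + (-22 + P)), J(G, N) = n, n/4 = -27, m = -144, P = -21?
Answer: 227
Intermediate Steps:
n = -108 (n = 4*(-27) = -108)
J(G, N) = -108
L = 335 (L = 5*(110 + (-22 - 21)) = 5*(110 - 43) = 5*67 = 335)
J(-140, m) + L = -108 + 335 = 227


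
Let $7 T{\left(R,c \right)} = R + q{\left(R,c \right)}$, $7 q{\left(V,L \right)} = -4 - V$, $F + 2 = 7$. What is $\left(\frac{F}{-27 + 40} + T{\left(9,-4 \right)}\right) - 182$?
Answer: $- \frac{115039}{637} \approx -180.59$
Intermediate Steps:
$F = 5$ ($F = -2 + 7 = 5$)
$q{\left(V,L \right)} = - \frac{4}{7} - \frac{V}{7}$ ($q{\left(V,L \right)} = \frac{-4 - V}{7} = - \frac{4}{7} - \frac{V}{7}$)
$T{\left(R,c \right)} = - \frac{4}{49} + \frac{6 R}{49}$ ($T{\left(R,c \right)} = \frac{R - \left(\frac{4}{7} + \frac{R}{7}\right)}{7} = \frac{- \frac{4}{7} + \frac{6 R}{7}}{7} = - \frac{4}{49} + \frac{6 R}{49}$)
$\left(\frac{F}{-27 + 40} + T{\left(9,-4 \right)}\right) - 182 = \left(\frac{5}{-27 + 40} + \left(- \frac{4}{49} + \frac{6}{49} \cdot 9\right)\right) - 182 = \left(\frac{5}{13} + \left(- \frac{4}{49} + \frac{54}{49}\right)\right) - 182 = \left(5 \cdot \frac{1}{13} + \frac{50}{49}\right) - 182 = \left(\frac{5}{13} + \frac{50}{49}\right) - 182 = \frac{895}{637} - 182 = - \frac{115039}{637}$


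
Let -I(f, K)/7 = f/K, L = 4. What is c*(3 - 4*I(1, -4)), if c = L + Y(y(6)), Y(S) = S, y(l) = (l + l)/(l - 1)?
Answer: -128/5 ≈ -25.600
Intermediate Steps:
y(l) = 2*l/(-1 + l) (y(l) = (2*l)/(-1 + l) = 2*l/(-1 + l))
I(f, K) = -7*f/K
c = 32/5 (c = 4 + 2*6/(-1 + 6) = 4 + 2*6/5 = 4 + 2*6*(⅕) = 4 + 12/5 = 32/5 ≈ 6.4000)
c*(3 - 4*I(1, -4)) = 32*(3 - (-28)/(-4))/5 = 32*(3 - (-28)*(-1)/4)/5 = 32*(3 - 4*7/4)/5 = 32*(3 - 7)/5 = (32/5)*(-4) = -128/5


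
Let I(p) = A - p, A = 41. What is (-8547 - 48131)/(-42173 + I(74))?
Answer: 28339/21103 ≈ 1.3429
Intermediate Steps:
I(p) = 41 - p
(-8547 - 48131)/(-42173 + I(74)) = (-8547 - 48131)/(-42173 + (41 - 1*74)) = -56678/(-42173 + (41 - 74)) = -56678/(-42173 - 33) = -56678/(-42206) = -56678*(-1/42206) = 28339/21103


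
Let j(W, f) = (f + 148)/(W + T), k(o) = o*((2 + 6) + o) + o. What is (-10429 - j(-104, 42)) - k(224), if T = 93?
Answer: -688641/11 ≈ -62604.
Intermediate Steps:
k(o) = o + o*(8 + o) (k(o) = o*(8 + o) + o = o + o*(8 + o))
j(W, f) = (148 + f)/(93 + W) (j(W, f) = (f + 148)/(W + 93) = (148 + f)/(93 + W))
(-10429 - j(-104, 42)) - k(224) = (-10429 - (148 + 42)/(93 - 104)) - 224*(9 + 224) = (-10429 - 190/(-11)) - 224*233 = (-10429 - (-1)*190/11) - 1*52192 = (-10429 - 1*(-190/11)) - 52192 = (-10429 + 190/11) - 52192 = -114529/11 - 52192 = -688641/11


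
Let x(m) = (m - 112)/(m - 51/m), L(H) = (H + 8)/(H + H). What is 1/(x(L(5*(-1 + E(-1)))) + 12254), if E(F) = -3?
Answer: 1697/20796155 ≈ 8.1602e-5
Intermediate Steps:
L(H) = (8 + H)/(2*H) (L(H) = (8 + H)/((2*H)) = (8 + H)*(1/(2*H)) = (8 + H)/(2*H))
x(m) = (-112 + m)/(m - 51/m)
1/(x(L(5*(-1 + E(-1)))) + 12254) = 1/(((8 + 5*(-1 - 3))/(2*((5*(-1 - 3)))))*(-112 + (8 + 5*(-1 - 3))/(2*((5*(-1 - 3)))))/(-51 + ((8 + 5*(-1 - 3))/(2*((5*(-1 - 3)))))²) + 12254) = 1/(((8 + 5*(-4))/(2*((5*(-4)))))*(-112 + (8 + 5*(-4))/(2*((5*(-4)))))/(-51 + ((8 + 5*(-4))/(2*((5*(-4)))))²) + 12254) = 1/(((½)*(8 - 20)/(-20))*(-112 + (½)*(8 - 20)/(-20))/(-51 + ((½)*(8 - 20)/(-20))²) + 12254) = 1/(((½)*(-1/20)*(-12))*(-112 + (½)*(-1/20)*(-12))/(-51 + ((½)*(-1/20)*(-12))²) + 12254) = 1/(3*(-112 + 3/10)/(10*(-51 + (3/10)²)) + 12254) = 1/((3/10)*(-1117/10)/(-51 + 9/100) + 12254) = 1/((3/10)*(-1117/10)/(-5091/100) + 12254) = 1/((3/10)*(-100/5091)*(-1117/10) + 12254) = 1/(1117/1697 + 12254) = 1/(20796155/1697) = 1697/20796155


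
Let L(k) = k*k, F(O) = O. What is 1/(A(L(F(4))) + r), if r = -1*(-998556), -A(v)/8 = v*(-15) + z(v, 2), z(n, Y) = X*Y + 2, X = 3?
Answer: 1/1000412 ≈ 9.9959e-7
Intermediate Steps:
L(k) = k²
z(n, Y) = 2 + 3*Y (z(n, Y) = 3*Y + 2 = 2 + 3*Y)
A(v) = -64 + 120*v (A(v) = -8*(v*(-15) + (2 + 3*2)) = -8*(-15*v + (2 + 6)) = -8*(-15*v + 8) = -8*(8 - 15*v) = -64 + 120*v)
r = 998556
1/(A(L(F(4))) + r) = 1/((-64 + 120*4²) + 998556) = 1/((-64 + 120*16) + 998556) = 1/((-64 + 1920) + 998556) = 1/(1856 + 998556) = 1/1000412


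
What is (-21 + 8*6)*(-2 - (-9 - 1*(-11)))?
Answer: -108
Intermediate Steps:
(-21 + 8*6)*(-2 - (-9 - 1*(-11))) = (-21 + 48)*(-2 - (-9 + 11)) = 27*(-2 - 1*2) = 27*(-2 - 2) = 27*(-4) = -108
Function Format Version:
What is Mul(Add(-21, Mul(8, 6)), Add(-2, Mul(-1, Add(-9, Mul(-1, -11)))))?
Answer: -108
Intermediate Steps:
Mul(Add(-21, Mul(8, 6)), Add(-2, Mul(-1, Add(-9, Mul(-1, -11))))) = Mul(Add(-21, 48), Add(-2, Mul(-1, Add(-9, 11)))) = Mul(27, Add(-2, Mul(-1, 2))) = Mul(27, Add(-2, -2)) = Mul(27, -4) = -108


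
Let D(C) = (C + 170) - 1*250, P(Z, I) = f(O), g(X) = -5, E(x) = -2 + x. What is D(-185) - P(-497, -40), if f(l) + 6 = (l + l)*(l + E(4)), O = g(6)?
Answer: -289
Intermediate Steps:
O = -5
f(l) = -6 + 2*l*(2 + l) (f(l) = -6 + (l + l)*(l + (-2 + 4)) = -6 + (2*l)*(l + 2) = -6 + (2*l)*(2 + l) = -6 + 2*l*(2 + l))
P(Z, I) = 24 (P(Z, I) = -6 + 2*(-5)**2 + 4*(-5) = -6 + 2*25 - 20 = -6 + 50 - 20 = 24)
D(C) = -80 + C (D(C) = (170 + C) - 250 = -80 + C)
D(-185) - P(-497, -40) = (-80 - 185) - 1*24 = -265 - 24 = -289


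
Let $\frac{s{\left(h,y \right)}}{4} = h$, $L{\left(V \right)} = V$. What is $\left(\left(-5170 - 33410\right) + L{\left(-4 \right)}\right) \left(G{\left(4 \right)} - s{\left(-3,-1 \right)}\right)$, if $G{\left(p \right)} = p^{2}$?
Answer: $-1080352$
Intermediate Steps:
$s{\left(h,y \right)} = 4 h$
$\left(\left(-5170 - 33410\right) + L{\left(-4 \right)}\right) \left(G{\left(4 \right)} - s{\left(-3,-1 \right)}\right) = \left(\left(-5170 - 33410\right) - 4\right) \left(4^{2} - 4 \left(-3\right)\right) = \left(-38580 - 4\right) \left(16 - -12\right) = - 38584 \left(16 + 12\right) = \left(-38584\right) 28 = -1080352$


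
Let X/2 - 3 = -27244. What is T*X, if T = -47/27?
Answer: 2560654/27 ≈ 94839.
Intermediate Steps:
T = -47/27 (T = -47*1/27 = -47/27 ≈ -1.7407)
X = -54482 (X = 6 + 2*(-27244) = 6 - 54488 = -54482)
T*X = -47/27*(-54482) = 2560654/27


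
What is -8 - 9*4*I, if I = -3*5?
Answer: 532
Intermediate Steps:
I = -15
-8 - 9*4*I = -8 - 9*4*(-15) = -8 - 36*(-15) = -8 - 1*(-540) = -8 + 540 = 532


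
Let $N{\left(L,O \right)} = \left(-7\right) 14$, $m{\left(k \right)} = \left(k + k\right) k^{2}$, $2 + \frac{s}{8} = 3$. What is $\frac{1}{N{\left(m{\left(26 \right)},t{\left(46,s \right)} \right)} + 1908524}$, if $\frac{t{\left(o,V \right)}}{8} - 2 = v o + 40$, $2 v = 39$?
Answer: $\frac{1}{1908426} \approx 5.2399 \cdot 10^{-7}$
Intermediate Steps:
$v = \frac{39}{2}$ ($v = \frac{1}{2} \cdot 39 = \frac{39}{2} \approx 19.5$)
$s = 8$ ($s = -16 + 8 \cdot 3 = -16 + 24 = 8$)
$m{\left(k \right)} = 2 k^{3}$ ($m{\left(k \right)} = 2 k k^{2} = 2 k^{3}$)
$t{\left(o,V \right)} = 336 + 156 o$ ($t{\left(o,V \right)} = 16 + 8 \left(\frac{39 o}{2} + 40\right) = 16 + 8 \left(40 + \frac{39 o}{2}\right) = 16 + \left(320 + 156 o\right) = 336 + 156 o$)
$N{\left(L,O \right)} = -98$
$\frac{1}{N{\left(m{\left(26 \right)},t{\left(46,s \right)} \right)} + 1908524} = \frac{1}{-98 + 1908524} = \frac{1}{1908426}$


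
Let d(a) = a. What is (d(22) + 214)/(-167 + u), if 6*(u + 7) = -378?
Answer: -236/237 ≈ -0.99578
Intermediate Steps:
u = -70 (u = -7 + (1/6)*(-378) = -7 - 63 = -70)
(d(22) + 214)/(-167 + u) = (22 + 214)/(-167 - 70) = 236/(-237) = 236*(-1/237) = -236/237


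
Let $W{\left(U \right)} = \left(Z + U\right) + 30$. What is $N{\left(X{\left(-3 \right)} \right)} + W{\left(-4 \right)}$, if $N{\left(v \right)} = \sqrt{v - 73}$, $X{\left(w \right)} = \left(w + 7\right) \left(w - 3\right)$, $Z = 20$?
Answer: $46 + i \sqrt{97} \approx 46.0 + 9.8489 i$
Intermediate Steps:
$X{\left(w \right)} = \left(-3 + w\right) \left(7 + w\right)$ ($X{\left(w \right)} = \left(7 + w\right) \left(-3 + w\right) = \left(-3 + w\right) \left(7 + w\right)$)
$W{\left(U \right)} = 50 + U$ ($W{\left(U \right)} = \left(20 + U\right) + 30 = 50 + U$)
$N{\left(v \right)} = \sqrt{-73 + v}$
$N{\left(X{\left(-3 \right)} \right)} + W{\left(-4 \right)} = \sqrt{-73 + \left(-21 + \left(-3\right)^{2} + 4 \left(-3\right)\right)} + \left(50 - 4\right) = \sqrt{-73 - 24} + 46 = \sqrt{-97} + 46 = i \sqrt{97} + 46 = 46 + i \sqrt{97}$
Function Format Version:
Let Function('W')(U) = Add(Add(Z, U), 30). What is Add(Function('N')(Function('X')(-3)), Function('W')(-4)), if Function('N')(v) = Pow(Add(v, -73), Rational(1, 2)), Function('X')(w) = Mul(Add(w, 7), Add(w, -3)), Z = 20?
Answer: Add(46, Mul(I, Pow(97, Rational(1, 2)))) ≈ Add(46.000, Mul(9.8489, I))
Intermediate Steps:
Function('X')(w) = Mul(Add(-3, w), Add(7, w)) (Function('X')(w) = Mul(Add(7, w), Add(-3, w)) = Mul(Add(-3, w), Add(7, w)))
Function('W')(U) = Add(50, U) (Function('W')(U) = Add(Add(20, U), 30) = Add(50, U))
Function('N')(v) = Pow(Add(-73, v), Rational(1, 2))
Add(Function('N')(Function('X')(-3)), Function('W')(-4)) = Add(Pow(Add(-73, Add(-21, Pow(-3, 2), Mul(4, -3))), Rational(1, 2)), Add(50, -4)) = Add(Pow(Add(-73, Add(-21, 9, -12)), Rational(1, 2)), 46) = Add(Pow(Add(-73, -24), Rational(1, 2)), 46) = Add(Pow(-97, Rational(1, 2)), 46) = Add(Mul(I, Pow(97, Rational(1, 2))), 46) = Add(46, Mul(I, Pow(97, Rational(1, 2))))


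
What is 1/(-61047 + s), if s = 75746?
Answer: 1/14699 ≈ 6.8032e-5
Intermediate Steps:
1/(-61047 + s) = 1/(-61047 + 75746) = 1/14699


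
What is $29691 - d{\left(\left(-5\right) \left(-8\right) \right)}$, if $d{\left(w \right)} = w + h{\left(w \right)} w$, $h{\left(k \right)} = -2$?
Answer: $29731$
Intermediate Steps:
$d{\left(w \right)} = - w$ ($d{\left(w \right)} = w - 2 w = - w$)
$29691 - d{\left(\left(-5\right) \left(-8\right) \right)} = 29691 - - \left(-5\right) \left(-8\right) = 29691 - \left(-1\right) 40 = 29691 - -40 = 29691 + 40 = 29731$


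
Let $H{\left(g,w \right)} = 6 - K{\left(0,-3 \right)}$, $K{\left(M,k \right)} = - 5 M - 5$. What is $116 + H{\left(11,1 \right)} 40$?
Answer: $556$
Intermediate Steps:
$K{\left(M,k \right)} = -5 - 5 M$
$H{\left(g,w \right)} = 11$ ($H{\left(g,w \right)} = 6 - \left(-5 - 0\right) = 6 - \left(-5 + 0\right) = 6 - -5 = 6 + 5 = 11$)
$116 + H{\left(11,1 \right)} 40 = 116 + 11 \cdot 40 = 116 + 440 = 556$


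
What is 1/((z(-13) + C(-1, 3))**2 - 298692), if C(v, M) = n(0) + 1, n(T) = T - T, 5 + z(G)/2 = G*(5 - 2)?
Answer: -1/291123 ≈ -3.4350e-6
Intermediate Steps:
z(G) = -10 + 6*G (z(G) = -10 + 2*(G*(5 - 2)) = -10 + 2*(G*3) = -10 + 2*(3*G) = -10 + 6*G)
n(T) = 0
C(v, M) = 1 (C(v, M) = 0 + 1 = 1)
1/((z(-13) + C(-1, 3))**2 - 298692) = 1/(((-10 + 6*(-13)) + 1)**2 - 298692) = 1/(((-10 - 78) + 1)**2 - 298692) = 1/((-88 + 1)**2 - 298692) = 1/((-87)**2 - 298692) = 1/(7569 - 298692) = 1/(-291123) = -1/291123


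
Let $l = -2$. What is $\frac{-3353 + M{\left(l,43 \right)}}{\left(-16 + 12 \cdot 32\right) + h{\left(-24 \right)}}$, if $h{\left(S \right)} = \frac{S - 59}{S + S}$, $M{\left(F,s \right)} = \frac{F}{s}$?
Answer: $- \frac{6920688}{763121} \approx -9.0689$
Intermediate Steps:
$h{\left(S \right)} = \frac{-59 + S}{2 S}$
$\frac{-3353 + M{\left(l,43 \right)}}{\left(-16 + 12 \cdot 32\right) + h{\left(-24 \right)}} = \frac{-3353 - \frac{2}{43}}{\left(-16 + 12 \cdot 32\right) + \frac{-59 - 24}{2 \left(-24\right)}} = \frac{-3353 - \frac{2}{43}}{\left(-16 + 384\right) + \frac{1}{2} \left(- \frac{1}{24}\right) \left(-83\right)} = \frac{-3353 - \frac{2}{43}}{368 + \frac{83}{48}} = - \frac{144181}{43 \cdot \frac{17747}{48}} = \left(- \frac{144181}{43}\right) \frac{48}{17747} = - \frac{6920688}{763121}$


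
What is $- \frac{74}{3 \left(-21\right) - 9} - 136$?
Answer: $- \frac{4859}{36} \approx -134.97$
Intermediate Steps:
$- \frac{74}{3 \left(-21\right) - 9} - 136 = - \frac{74}{-63 - 9} - 136 = - \frac{74}{-72} - 136 = \left(-74\right) \left(- \frac{1}{72}\right) - 136 = \frac{37}{36} - 136 = - \frac{4859}{36}$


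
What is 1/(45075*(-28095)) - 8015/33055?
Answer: -3377721386/13930203375 ≈ -0.24247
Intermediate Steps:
1/(45075*(-28095)) - 8015/33055 = (1/45075)*(-1/28095) - 8015*1/33055 = -1/1266382125 - 1603/6611 = -3377721386/13930203375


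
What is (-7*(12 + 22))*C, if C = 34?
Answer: -8092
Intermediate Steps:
(-7*(12 + 22))*C = -7*(12 + 22)*34 = -7*34*34 = -238*34 = -8092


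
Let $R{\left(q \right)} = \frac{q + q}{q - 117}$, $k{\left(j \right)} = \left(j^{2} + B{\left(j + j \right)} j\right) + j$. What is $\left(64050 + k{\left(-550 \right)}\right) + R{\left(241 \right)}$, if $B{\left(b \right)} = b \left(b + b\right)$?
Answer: $- \frac{82499307759}{62} \approx -1.3306 \cdot 10^{9}$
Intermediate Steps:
$B{\left(b \right)} = 2 b^{2}$ ($B{\left(b \right)} = b 2 b = 2 b^{2}$)
$k{\left(j \right)} = j + j^{2} + 8 j^{3}$ ($k{\left(j \right)} = \left(j^{2} + 2 \left(j + j\right)^{2} j\right) + j = \left(j^{2} + 2 \left(2 j\right)^{2} j\right) + j = \left(j^{2} + 2 \cdot 4 j^{2} j\right) + j = \left(j^{2} + 8 j^{2} j\right) + j = \left(j^{2} + 8 j^{3}\right) + j = j + j^{2} + 8 j^{3}$)
$R{\left(q \right)} = \frac{2 q}{-117 + q}$
$\left(64050 + k{\left(-550 \right)}\right) + R{\left(241 \right)} = \left(64050 - 550 \left(1 - 550 + 8 \left(-550\right)^{2}\right)\right) + 2 \cdot 241 \frac{1}{-117 + 241} = \left(64050 - 550 \left(1 - 550 + 8 \cdot 302500\right)\right) + 2 \cdot 241 \cdot \frac{1}{124} = \left(64050 - 550 \left(1 - 550 + 2420000\right)\right) + 2 \cdot 241 \cdot \frac{1}{124} = \left(64050 - 1330698050\right) + \frac{241}{62} = -1330634000 + \frac{241}{62} = - \frac{82499307759}{62}$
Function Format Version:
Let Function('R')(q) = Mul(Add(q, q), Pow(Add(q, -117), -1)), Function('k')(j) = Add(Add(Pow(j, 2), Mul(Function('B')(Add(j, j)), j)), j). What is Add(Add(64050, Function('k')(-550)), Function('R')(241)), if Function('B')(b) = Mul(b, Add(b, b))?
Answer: Rational(-82499307759, 62) ≈ -1.3306e+9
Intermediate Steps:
Function('B')(b) = Mul(2, Pow(b, 2)) (Function('B')(b) = Mul(b, Mul(2, b)) = Mul(2, Pow(b, 2)))
Function('k')(j) = Add(j, Pow(j, 2), Mul(8, Pow(j, 3))) (Function('k')(j) = Add(Add(Pow(j, 2), Mul(Mul(2, Pow(Add(j, j), 2)), j)), j) = Add(Add(Pow(j, 2), Mul(Mul(2, Pow(Mul(2, j), 2)), j)), j) = Add(Add(Pow(j, 2), Mul(Mul(2, Mul(4, Pow(j, 2))), j)), j) = Add(Add(Pow(j, 2), Mul(Mul(8, Pow(j, 2)), j)), j) = Add(Add(Pow(j, 2), Mul(8, Pow(j, 3))), j) = Add(j, Pow(j, 2), Mul(8, Pow(j, 3))))
Function('R')(q) = Mul(2, q, Pow(Add(-117, q), -1)) (Function('R')(q) = Mul(Mul(2, q), Pow(Add(-117, q), -1)) = Mul(2, q, Pow(Add(-117, q), -1)))
Add(Add(64050, Function('k')(-550)), Function('R')(241)) = Add(Add(64050, Mul(-550, Add(1, -550, Mul(8, Pow(-550, 2))))), Mul(2, 241, Pow(Add(-117, 241), -1))) = Add(Add(64050, Mul(-550, Add(1, -550, Mul(8, 302500)))), Mul(2, 241, Pow(124, -1))) = Add(Add(64050, Mul(-550, Add(1, -550, 2420000))), Mul(2, 241, Rational(1, 124))) = Add(Add(64050, Mul(-550, 2419451)), Rational(241, 62)) = Add(Add(64050, -1330698050), Rational(241, 62)) = Add(-1330634000, Rational(241, 62)) = Rational(-82499307759, 62)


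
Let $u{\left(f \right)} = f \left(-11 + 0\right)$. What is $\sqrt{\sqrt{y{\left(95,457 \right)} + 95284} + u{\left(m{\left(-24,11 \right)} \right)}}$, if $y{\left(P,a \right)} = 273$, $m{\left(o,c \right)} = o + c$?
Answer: $\sqrt{143 + \sqrt{95557}} \approx 21.263$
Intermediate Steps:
$m{\left(o,c \right)} = c + o$
$u{\left(f \right)} = - 11 f$ ($u{\left(f \right)} = f \left(-11\right) = - 11 f$)
$\sqrt{\sqrt{y{\left(95,457 \right)} + 95284} + u{\left(m{\left(-24,11 \right)} \right)}} = \sqrt{\sqrt{273 + 95284} - 11 \left(11 - 24\right)} = \sqrt{\sqrt{95557} - -143} = \sqrt{\sqrt{95557} + 143} = \sqrt{143 + \sqrt{95557}}$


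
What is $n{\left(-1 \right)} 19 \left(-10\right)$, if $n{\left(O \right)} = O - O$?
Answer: $0$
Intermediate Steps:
$n{\left(O \right)} = 0$
$n{\left(-1 \right)} 19 \left(-10\right) = 0 \cdot 19 \left(-10\right) = 0 \left(-10\right) = 0$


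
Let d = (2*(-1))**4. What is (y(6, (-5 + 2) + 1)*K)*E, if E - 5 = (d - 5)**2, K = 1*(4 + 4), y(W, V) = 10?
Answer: 10080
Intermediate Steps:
K = 8 (K = 1*8 = 8)
d = 16 (d = (-2)**4 = 16)
E = 126 (E = 5 + (16 - 5)**2 = 5 + 11**2 = 5 + 121 = 126)
(y(6, (-5 + 2) + 1)*K)*E = (10*8)*126 = 80*126 = 10080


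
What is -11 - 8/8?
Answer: -12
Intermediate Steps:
-11 - 8/8 = -11 - 8*⅛ = -11 - 1 = -12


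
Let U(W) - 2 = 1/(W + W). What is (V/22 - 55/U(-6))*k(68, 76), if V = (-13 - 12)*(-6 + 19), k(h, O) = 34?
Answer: -373915/253 ≈ -1477.9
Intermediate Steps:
V = -325 (V = -25*13 = -325)
U(W) = 2 + 1/(2*W) (U(W) = 2 + 1/(W + W) = 2 + 1/(2*W))
(V/22 - 55/U(-6))*k(68, 76) = (-325/22 - 55/(2 + (½)/(-6)))*34 = (-325*1/22 - 55/(2 + (½)*(-⅙)))*34 = (-325/22 - 55/(2 - 1/12))*34 = (-325/22 - 55/23/12)*34 = (-325/22 - 55*12/23)*34 = (-325/22 - 660/23)*34 = -21995/506*34 = -373915/253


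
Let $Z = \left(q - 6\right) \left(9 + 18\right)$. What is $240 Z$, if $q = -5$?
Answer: $-71280$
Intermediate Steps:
$Z = -297$ ($Z = \left(-5 - 6\right) \left(9 + 18\right) = \left(-11\right) 27 = -297$)
$240 Z = 240 \left(-297\right) = -71280$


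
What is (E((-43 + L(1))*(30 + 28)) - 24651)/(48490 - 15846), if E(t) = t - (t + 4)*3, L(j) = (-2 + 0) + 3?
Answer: -19791/32644 ≈ -0.60627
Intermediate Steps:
L(j) = 1 (L(j) = -2 + 3 = 1)
E(t) = -12 - 2*t (E(t) = t - (4 + t)*3 = t - (12 + 3*t) = t + (-12 - 3*t) = -12 - 2*t)
(E((-43 + L(1))*(30 + 28)) - 24651)/(48490 - 15846) = ((-12 - 2*(-43 + 1)*(30 + 28)) - 24651)/(48490 - 15846) = ((-12 - (-84)*58) - 24651)/32644 = ((-12 - 2*(-2436)) - 24651)*(1/32644) = ((-12 + 4872) - 24651)*(1/32644) = (4860 - 24651)*(1/32644) = -19791*1/32644 = -19791/32644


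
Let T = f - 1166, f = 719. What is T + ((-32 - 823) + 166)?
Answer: -1136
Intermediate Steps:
T = -447 (T = 719 - 1166 = -447)
T + ((-32 - 823) + 166) = -447 + ((-32 - 823) + 166) = -447 + (-855 + 166) = -447 - 689 = -1136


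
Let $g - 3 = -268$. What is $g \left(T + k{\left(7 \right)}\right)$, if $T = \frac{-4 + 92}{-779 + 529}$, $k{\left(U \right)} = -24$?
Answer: $\frac{161332}{25} \approx 6453.3$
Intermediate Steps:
$g = -265$ ($g = 3 - 268 = -265$)
$T = - \frac{44}{125}$ ($T = \frac{88}{-250} = 88 \left(- \frac{1}{250}\right) = - \frac{44}{125} \approx -0.352$)
$g \left(T + k{\left(7 \right)}\right) = - 265 \left(- \frac{44}{125} - 24\right) = \left(-265\right) \left(- \frac{3044}{125}\right) = \frac{161332}{25}$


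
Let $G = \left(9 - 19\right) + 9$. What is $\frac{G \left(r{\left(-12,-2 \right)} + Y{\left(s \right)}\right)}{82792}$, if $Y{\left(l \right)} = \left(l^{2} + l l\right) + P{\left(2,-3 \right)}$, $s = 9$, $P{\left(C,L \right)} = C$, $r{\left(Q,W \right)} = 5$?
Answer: $- \frac{169}{82792} \approx -0.0020413$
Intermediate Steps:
$G = -1$ ($G = -10 + 9 = -1$)
$Y{\left(l \right)} = 2 + 2 l^{2}$ ($Y{\left(l \right)} = \left(l^{2} + l l\right) + 2 = \left(l^{2} + l^{2}\right) + 2 = 2 l^{2} + 2 = 2 + 2 l^{2}$)
$\frac{G \left(r{\left(-12,-2 \right)} + Y{\left(s \right)}\right)}{82792} = \frac{\left(-1\right) \left(5 + \left(2 + 2 \cdot 9^{2}\right)\right)}{82792} = - (5 + \left(2 + 2 \cdot 81\right)) \frac{1}{82792} = - (5 + \left(2 + 162\right)) \frac{1}{82792} = - (5 + 164) \frac{1}{82792} = \left(-1\right) 169 \cdot \frac{1}{82792} = \left(-169\right) \frac{1}{82792} = - \frac{169}{82792}$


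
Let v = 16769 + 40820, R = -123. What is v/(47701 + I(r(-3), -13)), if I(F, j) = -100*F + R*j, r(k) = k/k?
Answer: 57589/49200 ≈ 1.1705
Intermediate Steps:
r(k) = 1
I(F, j) = -123*j - 100*F (I(F, j) = -100*F - 123*j = -123*j - 100*F)
v = 57589
v/(47701 + I(r(-3), -13)) = 57589/(47701 + (-123*(-13) - 100*1)) = 57589/(47701 + (1599 - 100)) = 57589/(47701 + 1499) = 57589/49200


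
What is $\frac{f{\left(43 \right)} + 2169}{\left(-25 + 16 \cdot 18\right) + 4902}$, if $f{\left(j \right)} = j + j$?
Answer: $\frac{451}{1033} \approx 0.43659$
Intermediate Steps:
$f{\left(j \right)} = 2 j$
$\frac{f{\left(43 \right)} + 2169}{\left(-25 + 16 \cdot 18\right) + 4902} = \frac{2 \cdot 43 + 2169}{\left(-25 + 16 \cdot 18\right) + 4902} = \frac{86 + 2169}{\left(-25 + 288\right) + 4902} = \frac{2255}{263 + 4902} = \frac{2255}{5165} = 2255 \cdot \frac{1}{5165} = \frac{451}{1033}$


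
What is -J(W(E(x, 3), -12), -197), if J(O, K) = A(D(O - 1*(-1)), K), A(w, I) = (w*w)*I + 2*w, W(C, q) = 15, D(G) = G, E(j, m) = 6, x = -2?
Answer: 50400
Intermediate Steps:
A(w, I) = 2*w + I*w**2 (A(w, I) = w**2*I + 2*w = I*w**2 + 2*w = 2*w + I*w**2)
J(O, K) = (1 + O)*(2 + K*(1 + O)) (J(O, K) = (O - 1*(-1))*(2 + K*(O - 1*(-1))) = (O + 1)*(2 + K*(O + 1)) = (1 + O)*(2 + K*(1 + O)))
-J(W(E(x, 3), -12), -197) = -(1 + 15)*(2 - 197*(1 + 15)) = -16*(2 - 197*16) = -16*(2 - 3152) = -16*(-3150) = -1*(-50400) = 50400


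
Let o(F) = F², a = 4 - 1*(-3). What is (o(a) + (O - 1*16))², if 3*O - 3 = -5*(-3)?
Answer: 1521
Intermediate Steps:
O = 6 (O = 1 + (-5*(-3))/3 = 1 + (⅓)*15 = 1 + 5 = 6)
a = 7 (a = 4 + 3 = 7)
(o(a) + (O - 1*16))² = (7² + (6 - 1*16))² = (49 + (6 - 16))² = (49 - 10)² = 39² = 1521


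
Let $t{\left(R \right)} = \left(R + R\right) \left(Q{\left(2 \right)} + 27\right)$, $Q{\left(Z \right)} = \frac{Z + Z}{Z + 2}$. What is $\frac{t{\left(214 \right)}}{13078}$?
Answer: $\frac{5992}{6539} \approx 0.91635$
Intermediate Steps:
$Q{\left(Z \right)} = \frac{2 Z}{2 + Z}$
$t{\left(R \right)} = 56 R$ ($t{\left(R \right)} = \left(R + R\right) \left(2 \cdot 2 \frac{1}{2 + 2} + 27\right) = 2 R \left(2 \cdot 2 \cdot \frac{1}{4} + 27\right) = 2 R \left(1 + 27\right) = 2 R 28 = 56 R$)
$\frac{t{\left(214 \right)}}{13078} = \frac{56 \cdot 214}{13078} = 11984 \cdot \frac{1}{13078} = \frac{5992}{6539}$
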